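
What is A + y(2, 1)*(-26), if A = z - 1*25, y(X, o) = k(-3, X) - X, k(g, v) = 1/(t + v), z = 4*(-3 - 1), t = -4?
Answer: 24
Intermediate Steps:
z = -16 (z = 4*(-4) = -16)
k(g, v) = 1/(-4 + v)
y(X, o) = 1/(-4 + X) - X
A = -41 (A = -16 - 1*25 = -16 - 25 = -41)
A + y(2, 1)*(-26) = -41 + ((1 - 1*2*(-4 + 2))/(-4 + 2))*(-26) = -41 + ((1 - 1*2*(-2))/(-2))*(-26) = -41 - (1 + 4)/2*(-26) = -41 - ½*5*(-26) = -41 - 5/2*(-26) = -41 + 65 = 24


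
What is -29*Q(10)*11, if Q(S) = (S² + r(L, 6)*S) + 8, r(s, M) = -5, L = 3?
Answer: -18502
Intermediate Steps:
Q(S) = 8 + S² - 5*S (Q(S) = (S² - 5*S) + 8 = 8 + S² - 5*S)
-29*Q(10)*11 = -29*(8 + 10² - 5*10)*11 = -29*(8 + 100 - 50)*11 = -29*58*11 = -1682*11 = -18502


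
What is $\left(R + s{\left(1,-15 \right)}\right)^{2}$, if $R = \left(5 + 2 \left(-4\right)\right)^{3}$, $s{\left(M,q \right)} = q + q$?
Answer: $3249$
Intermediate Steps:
$s{\left(M,q \right)} = 2 q$
$R = -27$ ($R = \left(5 - 8\right)^{3} = \left(-3\right)^{3} = -27$)
$\left(R + s{\left(1,-15 \right)}\right)^{2} = \left(-27 + 2 \left(-15\right)\right)^{2} = \left(-27 - 30\right)^{2} = \left(-57\right)^{2} = 3249$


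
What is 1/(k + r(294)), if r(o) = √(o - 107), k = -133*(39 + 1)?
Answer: -5320/28302213 - √187/28302213 ≈ -0.00018845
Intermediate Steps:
k = -5320 (k = -133*40 = -5320)
r(o) = √(-107 + o)
1/(k + r(294)) = 1/(-5320 + √(-107 + 294)) = 1/(-5320 + √187)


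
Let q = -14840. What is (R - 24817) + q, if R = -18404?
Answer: -58061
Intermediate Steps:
(R - 24817) + q = (-18404 - 24817) - 14840 = -43221 - 14840 = -58061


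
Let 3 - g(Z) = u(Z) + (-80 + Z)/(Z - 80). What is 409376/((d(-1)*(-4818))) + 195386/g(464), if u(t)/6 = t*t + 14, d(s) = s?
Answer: 11998052065/141458451 ≈ 84.817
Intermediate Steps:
u(t) = 84 + 6*t² (u(t) = 6*(t*t + 14) = 6*(t² + 14) = 6*(14 + t²) = 84 + 6*t²)
g(Z) = -82 - 6*Z² (g(Z) = 3 - ((84 + 6*Z²) + (-80 + Z)/(Z - 80)) = 3 - ((84 + 6*Z²) + (-80 + Z)/(-80 + Z)) = 3 - ((84 + 6*Z²) + 1) = 3 - (85 + 6*Z²) = 3 + (-85 - 6*Z²) = -82 - 6*Z²)
409376/((d(-1)*(-4818))) + 195386/g(464) = 409376/((-1*(-4818))) + 195386/(-82 - 6*464²) = 409376/4818 + 195386/(-82 - 6*215296) = 409376*(1/4818) + 195386/(-82 - 1291776) = 18608/219 + 195386/(-1291858) = 18608/219 + 195386*(-1/1291858) = 18608/219 - 97693/645929 = 11998052065/141458451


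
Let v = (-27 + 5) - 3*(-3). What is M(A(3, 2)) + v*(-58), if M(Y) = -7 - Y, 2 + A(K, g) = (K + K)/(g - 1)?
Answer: 743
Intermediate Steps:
A(K, g) = -2 + 2*K/(-1 + g) (A(K, g) = -2 + (K + K)/(g - 1) = -2 + (2*K)/(-1 + g) = -2 + 2*K/(-1 + g))
v = -13 (v = -22 + 9 = -13)
M(A(3, 2)) + v*(-58) = (-7 - 2*(1 + 3 - 1*2)/(-1 + 2)) - 13*(-58) = (-7 - 2*(1 + 3 - 2)/1) + 754 = (-7 - 2*2) + 754 = (-7 - 1*4) + 754 = (-7 - 4) + 754 = -11 + 754 = 743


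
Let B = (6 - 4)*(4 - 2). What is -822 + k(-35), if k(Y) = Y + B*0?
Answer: -857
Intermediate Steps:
B = 4 (B = 2*2 = 4)
k(Y) = Y (k(Y) = Y + 4*0 = Y + 0 = Y)
-822 + k(-35) = -822 - 35 = -857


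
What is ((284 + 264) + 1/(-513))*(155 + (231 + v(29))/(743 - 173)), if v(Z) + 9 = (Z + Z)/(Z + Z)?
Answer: 24899907479/292410 ≈ 85154.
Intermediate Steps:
v(Z) = -8 (v(Z) = -9 + (Z + Z)/(Z + Z) = -9 + (2*Z)/((2*Z)) = -9 + (2*Z)*(1/(2*Z)) = -9 + 1 = -8)
((284 + 264) + 1/(-513))*(155 + (231 + v(29))/(743 - 173)) = ((284 + 264) + 1/(-513))*(155 + (231 - 8)/(743 - 173)) = (548 - 1/513)*(155 + 223/570) = 281123*(155 + 223*(1/570))/513 = 281123*(155 + 223/570)/513 = (281123/513)*(88573/570) = 24899907479/292410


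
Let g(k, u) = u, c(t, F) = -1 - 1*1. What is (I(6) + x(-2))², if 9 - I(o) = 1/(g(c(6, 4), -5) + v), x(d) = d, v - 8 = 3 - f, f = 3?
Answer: 400/9 ≈ 44.444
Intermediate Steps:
c(t, F) = -2 (c(t, F) = -1 - 1 = -2)
v = 8 (v = 8 + (3 - 1*3) = 8 + (3 - 3) = 8 + 0 = 8)
I(o) = 26/3 (I(o) = 9 - 1/(-5 + 8) = 9 - 1/3 = 9 - 1*⅓ = 9 - ⅓ = 26/3)
(I(6) + x(-2))² = (26/3 - 2)² = (20/3)² = 400/9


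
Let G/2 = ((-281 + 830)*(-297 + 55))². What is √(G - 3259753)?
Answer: 5*√1411969463 ≈ 1.8788e+5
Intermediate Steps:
G = 35302496328 (G = 2*((-281 + 830)*(-297 + 55))² = 2*(549*(-242))² = 2*(-132858)² = 2*17651248164 = 35302496328)
√(G - 3259753) = √(35302496328 - 3259753) = √35299236575 = 5*√1411969463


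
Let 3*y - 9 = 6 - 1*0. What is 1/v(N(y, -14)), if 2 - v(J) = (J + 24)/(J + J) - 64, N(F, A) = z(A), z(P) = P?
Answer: 14/929 ≈ 0.015070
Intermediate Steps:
y = 5 (y = 3 + (6 - 1*0)/3 = 3 + (6 + 0)/3 = 3 + (⅓)*6 = 3 + 2 = 5)
N(F, A) = A
v(J) = 66 - (24 + J)/(2*J) (v(J) = 2 - ((J + 24)/(J + J) - 64) = 2 - ((24 + J)/((2*J)) - 64) = 2 - ((24 + J)*(1/(2*J)) - 64) = 2 - ((24 + J)/(2*J) - 64) = 2 - (-64 + (24 + J)/(2*J)) = 2 + (64 - (24 + J)/(2*J)) = 66 - (24 + J)/(2*J))
1/v(N(y, -14)) = 1/(131/2 - 12/(-14)) = 1/(131/2 - 12*(-1/14)) = 1/(131/2 + 6/7) = 1/(929/14) = 14/929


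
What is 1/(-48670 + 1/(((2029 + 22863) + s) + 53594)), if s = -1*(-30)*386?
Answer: -90066/4383512219 ≈ -2.0547e-5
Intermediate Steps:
s = 11580 (s = 30*386 = 11580)
1/(-48670 + 1/(((2029 + 22863) + s) + 53594)) = 1/(-48670 + 1/(((2029 + 22863) + 11580) + 53594)) = 1/(-48670 + 1/((24892 + 11580) + 53594)) = 1/(-48670 + 1/(36472 + 53594)) = 1/(-48670 + 1/90066) = 1/(-4383512219/90066) = -90066/4383512219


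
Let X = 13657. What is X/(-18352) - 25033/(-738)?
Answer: 224663375/6771888 ≈ 33.176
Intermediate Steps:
X/(-18352) - 25033/(-738) = 13657/(-18352) - 25033/(-738) = 13657*(-1/18352) - 25033*(-1/738) = -13657/18352 + 25033/738 = 224663375/6771888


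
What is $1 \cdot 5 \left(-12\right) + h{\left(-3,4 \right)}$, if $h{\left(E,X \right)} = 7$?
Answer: $-53$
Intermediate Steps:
$1 \cdot 5 \left(-12\right) + h{\left(-3,4 \right)} = 1 \cdot 5 \left(-12\right) + 7 = 5 \left(-12\right) + 7 = -60 + 7 = -53$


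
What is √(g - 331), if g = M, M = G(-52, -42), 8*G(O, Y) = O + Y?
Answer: I*√1371/2 ≈ 18.514*I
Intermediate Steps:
G(O, Y) = O/8 + Y/8 (G(O, Y) = (O + Y)/8 = O/8 + Y/8)
M = -47/4 (M = (⅛)*(-52) + (⅛)*(-42) = -13/2 - 21/4 = -47/4 ≈ -11.750)
g = -47/4 ≈ -11.750
√(g - 331) = √(-47/4 - 331) = √(-1371/4) = I*√1371/2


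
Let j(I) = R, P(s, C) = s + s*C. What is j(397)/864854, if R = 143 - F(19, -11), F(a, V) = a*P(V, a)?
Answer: 4323/864854 ≈ 0.0049985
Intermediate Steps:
P(s, C) = s + C*s
F(a, V) = V*a*(1 + a) (F(a, V) = a*(V*(1 + a)) = V*a*(1 + a))
R = 4323 (R = 143 - (-11)*19*(1 + 19) = 143 - (-11)*19*20 = 143 - 1*(-4180) = 143 + 4180 = 4323)
j(I) = 4323
j(397)/864854 = 4323/864854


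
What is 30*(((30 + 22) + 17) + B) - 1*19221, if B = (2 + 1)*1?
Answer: -17061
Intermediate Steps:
B = 3 (B = 3*1 = 3)
30*(((30 + 22) + 17) + B) - 1*19221 = 30*(((30 + 22) + 17) + 3) - 1*19221 = 30*((52 + 17) + 3) - 19221 = 30*(69 + 3) - 19221 = 30*72 - 19221 = 2160 - 19221 = -17061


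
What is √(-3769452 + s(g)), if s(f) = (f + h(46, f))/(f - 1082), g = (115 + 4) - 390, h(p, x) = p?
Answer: I*√766710272427/451 ≈ 1941.5*I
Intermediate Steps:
g = -271 (g = 119 - 390 = -271)
s(f) = (46 + f)/(-1082 + f) (s(f) = (f + 46)/(f - 1082) = (46 + f)/(-1082 + f))
√(-3769452 + s(g)) = √(-3769452 + (46 - 271)/(-1082 - 271)) = √(-3769452 - 225/(-1353)) = √(-3769452 - 1/1353*(-225)) = √(-3769452 + 75/451) = √(-1700022777/451) = I*√766710272427/451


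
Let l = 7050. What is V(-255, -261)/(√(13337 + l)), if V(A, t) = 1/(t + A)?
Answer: -√20387/10519692 ≈ -1.3573e-5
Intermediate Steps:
V(A, t) = 1/(A + t)
V(-255, -261)/(√(13337 + l)) = 1/((-255 - 261)*(√(13337 + 7050))) = 1/((-516)*(√20387)) = -√20387/10519692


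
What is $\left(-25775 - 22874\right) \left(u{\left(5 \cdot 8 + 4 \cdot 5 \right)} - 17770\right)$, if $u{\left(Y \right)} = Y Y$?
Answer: $689356330$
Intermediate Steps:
$u{\left(Y \right)} = Y^{2}$
$\left(-25775 - 22874\right) \left(u{\left(5 \cdot 8 + 4 \cdot 5 \right)} - 17770\right) = \left(-25775 - 22874\right) \left(\left(5 \cdot 8 + 4 \cdot 5\right)^{2} - 17770\right) = - 48649 \left(\left(40 + 20\right)^{2} - 17770\right) = - 48649 \left(60^{2} - 17770\right) = - 48649 \left(3600 - 17770\right) = \left(-48649\right) \left(-14170\right) = 689356330$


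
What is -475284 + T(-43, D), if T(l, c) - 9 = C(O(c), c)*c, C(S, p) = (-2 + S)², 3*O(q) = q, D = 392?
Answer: 54128957/9 ≈ 6.0143e+6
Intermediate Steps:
O(q) = q/3
T(l, c) = 9 + c*(-2 + c/3)² (T(l, c) = 9 + (-2 + c/3)²*c = 9 + c*(-2 + c/3)²)
-475284 + T(-43, D) = -475284 + (9 + (⅑)*392*(-6 + 392)²) = -475284 + (9 + (⅑)*392*386²) = -475284 + (9 + (⅑)*392*148996) = -475284 + (9 + 58406432/9) = -475284 + 58406513/9 = 54128957/9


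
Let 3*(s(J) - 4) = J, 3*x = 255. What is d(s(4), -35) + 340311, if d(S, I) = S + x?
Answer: 1021204/3 ≈ 3.4040e+5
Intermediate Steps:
x = 85 (x = (⅓)*255 = 85)
s(J) = 4 + J/3
d(S, I) = 85 + S (d(S, I) = S + 85 = 85 + S)
d(s(4), -35) + 340311 = (85 + (4 + (⅓)*4)) + 340311 = (85 + (4 + 4/3)) + 340311 = (85 + 16/3) + 340311 = 271/3 + 340311 = 1021204/3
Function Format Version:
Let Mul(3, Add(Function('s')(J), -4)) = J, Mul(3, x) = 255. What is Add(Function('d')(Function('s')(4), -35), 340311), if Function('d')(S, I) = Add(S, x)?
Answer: Rational(1021204, 3) ≈ 3.4040e+5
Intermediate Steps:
x = 85 (x = Mul(Rational(1, 3), 255) = 85)
Function('s')(J) = Add(4, Mul(Rational(1, 3), J))
Function('d')(S, I) = Add(85, S) (Function('d')(S, I) = Add(S, 85) = Add(85, S))
Add(Function('d')(Function('s')(4), -35), 340311) = Add(Add(85, Add(4, Mul(Rational(1, 3), 4))), 340311) = Add(Add(85, Add(4, Rational(4, 3))), 340311) = Add(Add(85, Rational(16, 3)), 340311) = Add(Rational(271, 3), 340311) = Rational(1021204, 3)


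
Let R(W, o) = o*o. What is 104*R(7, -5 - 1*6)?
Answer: 12584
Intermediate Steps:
R(W, o) = o²
104*R(7, -5 - 1*6) = 104*(-5 - 1*6)² = 104*(-5 - 6)² = 104*(-11)² = 104*121 = 12584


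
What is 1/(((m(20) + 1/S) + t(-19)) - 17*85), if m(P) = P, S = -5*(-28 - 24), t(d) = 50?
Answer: -260/357499 ≈ -0.00072727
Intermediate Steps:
S = 260 (S = -5*(-52) = 260)
1/(((m(20) + 1/S) + t(-19)) - 17*85) = 1/(((20 + 1/260) + 50) - 17*85) = 1/(((20 + 1/260) + 50) - 1445) = 1/((5201/260 + 50) - 1445) = 1/(18201/260 - 1445) = 1/(-357499/260) = -260/357499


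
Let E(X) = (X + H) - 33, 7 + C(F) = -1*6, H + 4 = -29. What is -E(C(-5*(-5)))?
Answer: 79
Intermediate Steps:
H = -33 (H = -4 - 29 = -33)
C(F) = -13 (C(F) = -7 - 1*6 = -7 - 6 = -13)
E(X) = -66 + X (E(X) = (X - 33) - 33 = (-33 + X) - 33 = -66 + X)
-E(C(-5*(-5))) = -(-66 - 13) = -1*(-79) = 79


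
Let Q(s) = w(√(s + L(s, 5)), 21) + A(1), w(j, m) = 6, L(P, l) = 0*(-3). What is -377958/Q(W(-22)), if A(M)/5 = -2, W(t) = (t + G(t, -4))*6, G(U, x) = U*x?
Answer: 188979/2 ≈ 94490.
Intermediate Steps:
L(P, l) = 0
W(t) = -18*t (W(t) = (t + t*(-4))*6 = (t - 4*t)*6 = -3*t*6 = -18*t)
A(M) = -10 (A(M) = 5*(-2) = -10)
Q(s) = -4 (Q(s) = 6 - 10 = -4)
-377958/Q(W(-22)) = -377958/(-4) = -377958*(-¼) = 188979/2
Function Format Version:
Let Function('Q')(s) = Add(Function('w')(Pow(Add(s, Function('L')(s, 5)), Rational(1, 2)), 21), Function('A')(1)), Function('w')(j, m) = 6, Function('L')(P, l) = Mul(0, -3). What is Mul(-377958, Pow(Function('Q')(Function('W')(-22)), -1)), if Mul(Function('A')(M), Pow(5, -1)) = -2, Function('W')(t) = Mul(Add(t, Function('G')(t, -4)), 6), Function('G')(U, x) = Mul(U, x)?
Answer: Rational(188979, 2) ≈ 94490.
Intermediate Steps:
Function('L')(P, l) = 0
Function('W')(t) = Mul(-18, t) (Function('W')(t) = Mul(Add(t, Mul(t, -4)), 6) = Mul(Add(t, Mul(-4, t)), 6) = Mul(Mul(-3, t), 6) = Mul(-18, t))
Function('A')(M) = -10 (Function('A')(M) = Mul(5, -2) = -10)
Function('Q')(s) = -4 (Function('Q')(s) = Add(6, -10) = -4)
Mul(-377958, Pow(Function('Q')(Function('W')(-22)), -1)) = Mul(-377958, Pow(-4, -1)) = Mul(-377958, Rational(-1, 4)) = Rational(188979, 2)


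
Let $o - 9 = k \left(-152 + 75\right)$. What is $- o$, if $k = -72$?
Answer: $-5553$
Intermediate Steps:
$o = 5553$ ($o = 9 - 72 \left(-152 + 75\right) = 9 - -5544 = 9 + 5544 = 5553$)
$- o = \left(-1\right) 5553 = -5553$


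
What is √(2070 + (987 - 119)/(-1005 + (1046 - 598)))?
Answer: √641731954/557 ≈ 45.480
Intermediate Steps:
√(2070 + (987 - 119)/(-1005 + (1046 - 598))) = √(2070 + 868/(-1005 + 448)) = √(2070 + 868/(-557)) = √(2070 + 868*(-1/557)) = √(2070 - 868/557) = √(1152122/557) = √641731954/557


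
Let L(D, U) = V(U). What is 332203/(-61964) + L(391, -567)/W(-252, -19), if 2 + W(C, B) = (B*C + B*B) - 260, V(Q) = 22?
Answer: -1622112853/302818068 ≈ -5.3567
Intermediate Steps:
L(D, U) = 22
W(C, B) = -262 + B² + B*C (W(C, B) = -2 + ((B*C + B*B) - 260) = -2 + ((B*C + B²) - 260) = -2 + ((B² + B*C) - 260) = -2 + (-260 + B² + B*C) = -262 + B² + B*C)
332203/(-61964) + L(391, -567)/W(-252, -19) = 332203/(-61964) + 22/(-262 + (-19)² - 19*(-252)) = 332203*(-1/61964) + 22/(-262 + 361 + 4788) = -332203/61964 + 22/4887 = -1622112853/302818068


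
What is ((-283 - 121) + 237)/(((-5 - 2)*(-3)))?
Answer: -167/21 ≈ -7.9524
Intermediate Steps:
((-283 - 121) + 237)/(((-5 - 2)*(-3))) = (-404 + 237)/((-7*(-3))) = -167/21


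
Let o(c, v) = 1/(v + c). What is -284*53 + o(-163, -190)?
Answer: -5313357/353 ≈ -15052.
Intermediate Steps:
o(c, v) = 1/(c + v)
-284*53 + o(-163, -190) = -284*53 + 1/(-163 - 190) = -15052 + 1/(-353) = -15052 - 1/353 = -5313357/353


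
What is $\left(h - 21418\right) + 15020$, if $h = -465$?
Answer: $-6863$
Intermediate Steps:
$\left(h - 21418\right) + 15020 = \left(-465 - 21418\right) + 15020 = -21883 + 15020 = -6863$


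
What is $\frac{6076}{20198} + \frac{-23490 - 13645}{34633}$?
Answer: $- \frac{269811311}{349758667} \approx -0.77142$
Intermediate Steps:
$\frac{6076}{20198} + \frac{-23490 - 13645}{34633} = 6076 \cdot \frac{1}{20198} - \frac{37135}{34633} = \frac{3038}{10099} - \frac{37135}{34633} = - \frac{269811311}{349758667}$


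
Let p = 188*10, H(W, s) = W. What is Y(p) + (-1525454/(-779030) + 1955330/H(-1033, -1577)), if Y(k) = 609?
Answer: -73685678572/57481285 ≈ -1281.9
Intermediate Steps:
p = 1880
Y(p) + (-1525454/(-779030) + 1955330/H(-1033, -1577)) = 609 + (-1525454/(-779030) + 1955330/(-1033)) = 609 + (-1525454*(-1/779030) + 1955330*(-1/1033)) = 609 + (108961/55645 - 1955330/1033) = 609 - 108691781137/57481285 = -73685678572/57481285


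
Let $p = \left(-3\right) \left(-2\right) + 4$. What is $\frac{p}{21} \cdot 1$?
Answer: $\frac{10}{21} \approx 0.47619$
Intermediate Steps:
$p = 10$ ($p = 6 + 4 = 10$)
$\frac{p}{21} \cdot 1 = \frac{10}{21} \cdot 1 = \frac{10}{21}$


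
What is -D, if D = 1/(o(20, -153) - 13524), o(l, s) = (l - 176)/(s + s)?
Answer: 51/689698 ≈ 7.3945e-5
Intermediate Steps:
o(l, s) = (-176 + l)/(2*s) (o(l, s) = (-176 + l)/((2*s)) = (-176 + l)*(1/(2*s)) = (-176 + l)/(2*s))
D = -51/689698 (D = 1/((½)*(-176 + 20)/(-153) - 13524) = 1/((½)*(-1/153)*(-156) - 13524) = 1/(26/51 - 13524) = 1/(-689698/51) = -51/689698 ≈ -7.3945e-5)
-D = -1*(-51/689698) = 51/689698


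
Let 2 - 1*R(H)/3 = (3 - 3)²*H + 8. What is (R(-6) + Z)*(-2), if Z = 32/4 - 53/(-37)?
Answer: 634/37 ≈ 17.135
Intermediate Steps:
R(H) = -18 (R(H) = 6 - 3*((3 - 3)²*H + 8) = 6 - 3*(0²*H + 8) = 6 - 3*(0*H + 8) = 6 - 3*(0 + 8) = 6 - 3*8 = 6 - 24 = -18)
Z = 349/37 (Z = 32*(¼) - 53*(-1/37) = 8 + 53/37 = 349/37 ≈ 9.4324)
(R(-6) + Z)*(-2) = (-18 + 349/37)*(-2) = -317/37*(-2) = 634/37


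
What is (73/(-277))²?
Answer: 5329/76729 ≈ 0.069452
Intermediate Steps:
(73/(-277))² = (73*(-1/277))² = (-73/277)² = 5329/76729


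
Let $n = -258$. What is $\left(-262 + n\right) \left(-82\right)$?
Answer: $42640$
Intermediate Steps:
$\left(-262 + n\right) \left(-82\right) = \left(-262 - 258\right) \left(-82\right) = \left(-520\right) \left(-82\right) = 42640$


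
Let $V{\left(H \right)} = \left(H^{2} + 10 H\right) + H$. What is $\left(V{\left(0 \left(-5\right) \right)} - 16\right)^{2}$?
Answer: $256$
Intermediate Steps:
$V{\left(H \right)} = H^{2} + 11 H$
$\left(V{\left(0 \left(-5\right) \right)} - 16\right)^{2} = \left(0 \left(-5\right) \left(11 + 0 \left(-5\right)\right) - 16\right)^{2} = \left(0 \left(11 + 0\right) - 16\right)^{2} = \left(0 \cdot 11 - 16\right)^{2} = \left(0 - 16\right)^{2} = \left(-16\right)^{2} = 256$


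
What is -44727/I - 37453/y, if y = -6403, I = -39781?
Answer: 1776304774/254717743 ≈ 6.9736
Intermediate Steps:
-44727/I - 37453/y = -44727/(-39781) - 37453/(-6403) = -44727*(-1/39781) - 37453*(-1/6403) = 44727/39781 + 37453/6403 = 1776304774/254717743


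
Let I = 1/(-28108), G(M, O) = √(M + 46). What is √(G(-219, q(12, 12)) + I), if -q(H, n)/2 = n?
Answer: √(-7027 + 197514916*I*√173)/14054 ≈ 2.5645 + 2.5645*I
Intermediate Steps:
q(H, n) = -2*n
G(M, O) = √(46 + M)
I = -1/28108 ≈ -3.5577e-5
√(G(-219, q(12, 12)) + I) = √(√(46 - 219) - 1/28108) = √(√(-173) - 1/28108) = √(I*√173 - 1/28108) = √(-1/28108 + I*√173)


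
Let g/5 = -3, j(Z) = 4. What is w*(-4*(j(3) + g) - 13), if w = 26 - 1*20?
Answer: 186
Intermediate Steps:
w = 6 (w = 26 - 20 = 6)
g = -15 (g = 5*(-3) = -15)
w*(-4*(j(3) + g) - 13) = 6*(-4*(4 - 15) - 13) = 6*(-4*(-11) - 13) = 6*(44 - 13) = 6*31 = 186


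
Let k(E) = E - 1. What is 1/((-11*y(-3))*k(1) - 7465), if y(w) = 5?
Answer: -1/7465 ≈ -0.00013396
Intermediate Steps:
k(E) = -1 + E
1/((-11*y(-3))*k(1) - 7465) = 1/((-11*5)*(-1 + 1) - 7465) = 1/(-55*0 - 7465) = 1/(0 - 7465) = 1/(-7465) = -1/7465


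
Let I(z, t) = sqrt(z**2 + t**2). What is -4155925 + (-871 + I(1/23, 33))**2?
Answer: -4155925 + (20033 - sqrt(576082))**2/529 ≈ -3.4537e+6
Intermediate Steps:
I(z, t) = sqrt(t**2 + z**2)
-4155925 + (-871 + I(1/23, 33))**2 = -4155925 + (-871 + sqrt(33**2 + (1/23)**2))**2 = -4155925 + (-871 + sqrt(1089 + (1/23)**2))**2 = -4155925 + (-871 + sqrt(1089 + 1/529))**2 = -4155925 + (-871 + sqrt(576082/529))**2 = -4155925 + (-871 + sqrt(576082)/23)**2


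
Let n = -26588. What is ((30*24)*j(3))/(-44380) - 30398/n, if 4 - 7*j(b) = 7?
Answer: 237521819/206495702 ≈ 1.1503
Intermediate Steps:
j(b) = -3/7 (j(b) = 4/7 - ⅐*7 = 4/7 - 1 = -3/7)
((30*24)*j(3))/(-44380) - 30398/n = ((30*24)*(-3/7))/(-44380) - 30398/(-26588) = (720*(-3/7))*(-1/44380) - 30398*(-1/26588) = -2160/7*(-1/44380) + 15199/13294 = 108/15533 + 15199/13294 = 237521819/206495702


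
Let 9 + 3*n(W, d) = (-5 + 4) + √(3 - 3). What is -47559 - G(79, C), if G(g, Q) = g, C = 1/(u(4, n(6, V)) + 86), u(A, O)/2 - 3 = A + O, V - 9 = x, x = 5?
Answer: -47638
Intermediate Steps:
V = 14 (V = 9 + 5 = 14)
n(W, d) = -10/3 (n(W, d) = -3 + ((-5 + 4) + √(3 - 3))/3 = -3 + (-1 + √0)/3 = -3 + (-1 + 0)/3 = -3 + (⅓)*(-1) = -3 - ⅓ = -10/3)
u(A, O) = 6 + 2*A + 2*O (u(A, O) = 6 + 2*(A + O) = 6 + (2*A + 2*O) = 6 + 2*A + 2*O)
C = 3/280 (C = 1/((6 + 2*4 + 2*(-10/3)) + 86) = 1/((6 + 8 - 20/3) + 86) = 1/(22/3 + 86) = 1/(280/3) = 3/280 ≈ 0.010714)
-47559 - G(79, C) = -47559 - 1*79 = -47559 - 79 = -47638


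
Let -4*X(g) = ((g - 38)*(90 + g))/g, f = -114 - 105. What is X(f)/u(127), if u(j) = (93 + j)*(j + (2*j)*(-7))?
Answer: -11051/106060240 ≈ -0.00010420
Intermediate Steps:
f = -219
X(g) = -(-38 + g)*(90 + g)/(4*g) (X(g) = -(g - 38)*(90 + g)/(4*g) = -(-38 + g)*(90 + g)/(4*g))
u(j) = -13*j*(93 + j) (u(j) = (93 + j)*(j - 14*j) = (93 + j)*(-13*j) = -13*j*(93 + j))
X(f)/u(127) = (-13 + 855/(-219) - ¼*(-219))/((-13*127*(93 + 127))) = (-13 + 855*(-1/219) + 219/4)/((-13*127*220)) = (-13 - 285/73 + 219/4)/(-363220) = (11051/292)*(-1/363220) = -11051/106060240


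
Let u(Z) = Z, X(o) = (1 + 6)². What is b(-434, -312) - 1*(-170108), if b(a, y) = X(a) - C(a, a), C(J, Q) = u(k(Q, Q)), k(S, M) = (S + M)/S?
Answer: 170155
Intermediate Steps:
k(S, M) = (M + S)/S
X(o) = 49 (X(o) = 7² = 49)
C(J, Q) = 2 (C(J, Q) = (Q + Q)/Q = (2*Q)/Q = 2)
b(a, y) = 47 (b(a, y) = 49 - 1*2 = 49 - 2 = 47)
b(-434, -312) - 1*(-170108) = 47 - 1*(-170108) = 47 + 170108 = 170155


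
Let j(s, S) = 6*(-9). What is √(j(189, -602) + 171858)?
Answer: 2*√42951 ≈ 414.49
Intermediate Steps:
j(s, S) = -54
√(j(189, -602) + 171858) = √(-54 + 171858) = √171804 = 2*√42951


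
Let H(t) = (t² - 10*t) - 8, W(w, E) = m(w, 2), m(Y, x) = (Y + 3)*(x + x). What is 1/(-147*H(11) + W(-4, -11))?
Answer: -1/445 ≈ -0.0022472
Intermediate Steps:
m(Y, x) = 2*x*(3 + Y) (m(Y, x) = (3 + Y)*(2*x) = 2*x*(3 + Y))
W(w, E) = 12 + 4*w (W(w, E) = 2*2*(3 + w) = 12 + 4*w)
H(t) = -8 + t² - 10*t
1/(-147*H(11) + W(-4, -11)) = 1/(-147*(-8 + 11² - 10*11) + (12 + 4*(-4))) = 1/(-147*(-8 + 121 - 110) + (12 - 16)) = 1/(-147*3 - 4) = 1/(-441 - 4) = 1/(-445) = -1/445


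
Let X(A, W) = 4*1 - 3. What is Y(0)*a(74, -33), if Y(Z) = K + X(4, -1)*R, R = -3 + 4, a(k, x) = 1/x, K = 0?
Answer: -1/33 ≈ -0.030303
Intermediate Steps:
X(A, W) = 1 (X(A, W) = 4 - 3 = 1)
R = 1
Y(Z) = 1 (Y(Z) = 0 + 1*1 = 0 + 1 = 1)
Y(0)*a(74, -33) = 1/(-33) = 1*(-1/33) = -1/33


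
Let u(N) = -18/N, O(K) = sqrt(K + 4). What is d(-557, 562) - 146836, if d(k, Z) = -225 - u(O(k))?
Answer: -147061 - 18*I*sqrt(553)/553 ≈ -1.4706e+5 - 0.76544*I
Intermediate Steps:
O(K) = sqrt(4 + K)
d(k, Z) = -225 + 18/sqrt(4 + k) (d(k, Z) = -225 - (-18)/(sqrt(4 + k)) = -225 - (-18)/sqrt(4 + k) = -225 + 18/sqrt(4 + k))
d(-557, 562) - 146836 = (-225 + 18/sqrt(4 - 557)) - 146836 = (-225 + 18/sqrt(-553)) - 146836 = (-225 + 18*(-I*sqrt(553)/553)) - 146836 = (-225 - 18*I*sqrt(553)/553) - 146836 = -147061 - 18*I*sqrt(553)/553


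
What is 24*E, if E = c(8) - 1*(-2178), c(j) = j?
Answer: 52464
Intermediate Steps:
E = 2186 (E = 8 - 1*(-2178) = 8 + 2178 = 2186)
24*E = 24*2186 = 52464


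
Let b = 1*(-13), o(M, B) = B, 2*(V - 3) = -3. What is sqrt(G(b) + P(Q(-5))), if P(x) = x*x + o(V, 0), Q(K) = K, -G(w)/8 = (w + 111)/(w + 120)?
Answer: sqrt(202337)/107 ≈ 4.2039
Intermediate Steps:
V = 3/2 (V = 3 + (1/2)*(-3) = 3 - 3/2 = 3/2 ≈ 1.5000)
b = -13
G(w) = -8*(111 + w)/(120 + w) (G(w) = -8*(w + 111)/(w + 120) = -8*(111 + w)/(120 + w))
P(x) = x**2 (P(x) = x*x + 0 = x**2 + 0 = x**2)
sqrt(G(b) + P(Q(-5))) = sqrt(8*(-111 - 1*(-13))/(120 - 13) + (-5)**2) = sqrt(8*(-111 + 13)/107 + 25) = sqrt(8*(1/107)*(-98) + 25) = sqrt(-784/107 + 25) = sqrt(1891/107) = sqrt(202337)/107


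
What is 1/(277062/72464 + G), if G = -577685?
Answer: -36232/20930544389 ≈ -1.7311e-6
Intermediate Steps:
1/(277062/72464 + G) = 1/(277062/72464 - 577685) = 1/(277062*(1/72464) - 577685) = 1/(138531/36232 - 577685) = 1/(-20930544389/36232) = -36232/20930544389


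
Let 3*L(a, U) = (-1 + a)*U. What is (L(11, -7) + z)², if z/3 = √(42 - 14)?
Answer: 7168/9 - 280*√7 ≈ 55.634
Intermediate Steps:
L(a, U) = U*(-1 + a)/3 (L(a, U) = ((-1 + a)*U)/3 = (U*(-1 + a))/3 = U*(-1 + a)/3)
z = 6*√7 (z = 3*√(42 - 14) = 3*√28 = 3*(2*√7) = 6*√7 ≈ 15.875)
(L(11, -7) + z)² = ((⅓)*(-7)*(-1 + 11) + 6*√7)² = ((⅓)*(-7)*10 + 6*√7)² = (-70/3 + 6*√7)²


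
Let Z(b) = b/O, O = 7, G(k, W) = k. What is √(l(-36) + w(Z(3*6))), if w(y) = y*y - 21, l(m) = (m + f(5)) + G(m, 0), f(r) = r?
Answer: 2*I*√997/7 ≈ 9.0215*I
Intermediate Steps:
Z(b) = b/7
l(m) = 5 + 2*m (l(m) = (m + 5) + m = (5 + m) + m = 5 + 2*m)
w(y) = -21 + y² (w(y) = y² - 21 = -21 + y²)
√(l(-36) + w(Z(3*6))) = √((5 + 2*(-36)) + (-21 + ((3*6)/7)²)) = √((5 - 72) + (-21 + ((⅐)*18)²)) = √(-67 + (-21 + (18/7)²)) = √(-67 + (-21 + 324/49)) = √(-67 - 705/49) = √(-3988/49) = 2*I*√997/7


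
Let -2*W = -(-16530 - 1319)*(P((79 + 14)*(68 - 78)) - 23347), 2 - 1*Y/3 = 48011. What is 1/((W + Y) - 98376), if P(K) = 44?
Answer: 2/415450441 ≈ 4.8141e-9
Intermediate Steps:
Y = -144027 (Y = 6 - 3*48011 = 6 - 144033 = -144027)
W = 415935247/2 (W = -(-1)*(-16530 - 1319)*(44 - 23347)/2 = -(-1)*(-17849*(-23303))/2 = -(-1)*415935247/2 = -1/2*(-415935247) = 415935247/2 ≈ 2.0797e+8)
1/((W + Y) - 98376) = 1/((415935247/2 - 144027) - 98376) = 1/(415647193/2 - 98376) = 1/(415450441/2) = 2/415450441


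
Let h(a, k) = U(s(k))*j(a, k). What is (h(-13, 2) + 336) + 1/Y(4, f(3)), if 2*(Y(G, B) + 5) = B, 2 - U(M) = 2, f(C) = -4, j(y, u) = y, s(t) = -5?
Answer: 2351/7 ≈ 335.86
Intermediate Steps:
U(M) = 0 (U(M) = 2 - 1*2 = 2 - 2 = 0)
Y(G, B) = -5 + B/2
h(a, k) = 0 (h(a, k) = 0*a = 0)
(h(-13, 2) + 336) + 1/Y(4, f(3)) = (0 + 336) + 1/(-5 + (1/2)*(-4)) = 336 + 1/(-5 - 2) = 336 + 1/(-7) = 336 - 1/7 = 2351/7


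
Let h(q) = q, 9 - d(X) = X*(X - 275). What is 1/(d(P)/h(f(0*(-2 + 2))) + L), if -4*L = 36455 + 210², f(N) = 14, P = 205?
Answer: -28/535167 ≈ -5.2320e-5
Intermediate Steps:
d(X) = 9 - X*(-275 + X) (d(X) = 9 - X*(X - 275) = 9 - X*(-275 + X))
L = -80555/4 (L = -(36455 + 210²)/4 = -(36455 + 44100)/4 = -¼*80555 = -80555/4 ≈ -20139.)
1/(d(P)/h(f(0*(-2 + 2))) + L) = 1/((9 - 1*205² + 275*205)/14 - 80555/4) = 1/((9 - 1*42025 + 56375)*(1/14) - 80555/4) = 1/((9 - 42025 + 56375)*(1/14) - 80555/4) = 1/(14359*(1/14) - 80555/4) = 1/(14359/14 - 80555/4) = 1/(-535167/28) = -28/535167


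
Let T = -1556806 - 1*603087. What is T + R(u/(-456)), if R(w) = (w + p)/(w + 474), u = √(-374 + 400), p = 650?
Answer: -50453155549023228/23359114355 + 40128*√26/23359114355 ≈ -2.1599e+6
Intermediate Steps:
u = √26 ≈ 5.0990
R(w) = (650 + w)/(474 + w) (R(w) = (w + 650)/(w + 474) = (650 + w)/(474 + w))
T = -2159893 (T = -1556806 - 603087 = -2159893)
T + R(u/(-456)) = -2159893 + (650 + √26/(-456))/(474 + √26/(-456)) = -2159893 + (650 + √26*(-1/456))/(474 + √26*(-1/456)) = -2159893 + (650 - √26/456)/(474 - √26/456)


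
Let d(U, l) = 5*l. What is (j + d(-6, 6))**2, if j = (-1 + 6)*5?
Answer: 3025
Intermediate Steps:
j = 25 (j = 5*5 = 25)
(j + d(-6, 6))**2 = (25 + 5*6)**2 = (25 + 30)**2 = 55**2 = 3025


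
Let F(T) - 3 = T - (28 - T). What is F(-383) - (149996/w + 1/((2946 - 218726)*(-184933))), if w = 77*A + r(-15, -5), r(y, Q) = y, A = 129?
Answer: -5500768361297191/6823728108540 ≈ -806.12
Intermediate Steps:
w = 9918 (w = 77*129 - 15 = 9933 - 15 = 9918)
F(T) = -25 + 2*T (F(T) = 3 + (T - (28 - T)) = 3 + (T + (-28 + T)) = 3 + (-28 + 2*T) = -25 + 2*T)
F(-383) - (149996/w + 1/((2946 - 218726)*(-184933))) = (-25 + 2*(-383)) - (149996/9918 + 1/((2946 - 218726)*(-184933))) = (-25 - 766) - (149996*(1/9918) - 1/184933/(-215780)) = -791 - (74998/4959 - 1/215780*(-1/184933)) = -791 - (74998/4959 + 1/39904842740) = -791 - 1*103199427442051/6823728108540 = -791 - 103199427442051/6823728108540 = -5500768361297191/6823728108540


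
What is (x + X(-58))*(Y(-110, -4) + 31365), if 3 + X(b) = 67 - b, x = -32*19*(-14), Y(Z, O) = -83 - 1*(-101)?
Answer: 270960822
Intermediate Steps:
Y(Z, O) = 18 (Y(Z, O) = -83 + 101 = 18)
x = 8512 (x = -608*(-14) = 8512)
X(b) = 64 - b (X(b) = -3 + (67 - b) = 64 - b)
(x + X(-58))*(Y(-110, -4) + 31365) = (8512 + (64 - 1*(-58)))*(18 + 31365) = (8512 + (64 + 58))*31383 = (8512 + 122)*31383 = 8634*31383 = 270960822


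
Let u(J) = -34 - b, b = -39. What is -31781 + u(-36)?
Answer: -31776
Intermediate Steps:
u(J) = 5 (u(J) = -34 - 1*(-39) = -34 + 39 = 5)
-31781 + u(-36) = -31781 + 5 = -31776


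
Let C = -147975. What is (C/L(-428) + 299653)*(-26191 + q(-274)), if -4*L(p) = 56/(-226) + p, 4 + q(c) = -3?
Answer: -47267490248081/6049 ≈ -7.8141e+9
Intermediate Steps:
q(c) = -7 (q(c) = -4 - 3 = -7)
L(p) = 7/113 - p/4 (L(p) = -(56/(-226) + p)/4 = -(56*(-1/226) + p)/4 = -(-28/113 + p)/4 = 7/113 - p/4)
(C/L(-428) + 299653)*(-26191 + q(-274)) = (-147975/(7/113 - ¼*(-428)) + 299653)*(-26191 - 7) = (-147975/(7/113 + 107) + 299653)*(-26198) = (-147975/12098/113 + 299653)*(-26198) = (-147975*113/12098 + 299653)*(-26198) = (-16721175/12098 + 299653)*(-26198) = (3608480819/12098)*(-26198) = -47267490248081/6049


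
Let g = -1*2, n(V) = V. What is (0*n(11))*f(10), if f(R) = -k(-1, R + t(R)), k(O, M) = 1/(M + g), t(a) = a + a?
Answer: 0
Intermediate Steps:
t(a) = 2*a
g = -2
k(O, M) = 1/(-2 + M) (k(O, M) = 1/(M - 2) = 1/(-2 + M))
f(R) = -1/(-2 + 3*R) (f(R) = -1/(-2 + (R + 2*R)) = -1/(-2 + 3*R))
(0*n(11))*f(10) = (0*11)*(-1/(-2 + 3*10)) = 0*(-1/(-2 + 30)) = 0*(-1/28) = 0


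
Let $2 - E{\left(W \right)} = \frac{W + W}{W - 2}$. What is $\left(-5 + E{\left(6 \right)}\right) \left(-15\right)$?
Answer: $90$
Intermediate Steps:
$E{\left(W \right)} = 2 - \frac{2 W}{-2 + W}$ ($E{\left(W \right)} = 2 - \frac{W + W}{W - 2} = 2 - \frac{2 W}{-2 + W}$)
$\left(-5 + E{\left(6 \right)}\right) \left(-15\right) = \left(-5 - \frac{4}{-2 + 6}\right) \left(-15\right) = \left(-5 - \frac{4}{4}\right) \left(-15\right) = \left(-5 - 1\right) \left(-15\right) = \left(-6\right) \left(-15\right) = 90$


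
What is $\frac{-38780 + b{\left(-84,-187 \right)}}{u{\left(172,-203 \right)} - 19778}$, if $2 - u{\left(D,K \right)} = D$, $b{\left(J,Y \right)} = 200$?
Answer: $\frac{9645}{4987} \approx 1.934$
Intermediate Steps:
$u{\left(D,K \right)} = 2 - D$
$\frac{-38780 + b{\left(-84,-187 \right)}}{u{\left(172,-203 \right)} - 19778} = \frac{-38780 + 200}{\left(2 - 172\right) - 19778} = - \frac{38580}{\left(2 - 172\right) - 19778} = - \frac{38580}{-170 - 19778} = - \frac{38580}{-19948} = \left(-38580\right) \left(- \frac{1}{19948}\right) = \frac{9645}{4987}$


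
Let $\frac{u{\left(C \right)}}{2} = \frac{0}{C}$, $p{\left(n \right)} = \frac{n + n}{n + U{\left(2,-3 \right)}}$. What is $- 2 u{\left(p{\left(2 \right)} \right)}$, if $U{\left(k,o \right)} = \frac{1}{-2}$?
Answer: $0$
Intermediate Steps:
$U{\left(k,o \right)} = - \frac{1}{2}$
$p{\left(n \right)} = \frac{2 n}{- \frac{1}{2} + n}$ ($p{\left(n \right)} = \frac{n + n}{n - \frac{1}{2}} = \frac{2 n}{- \frac{1}{2} + n}$)
$u{\left(C \right)} = 0$ ($u{\left(C \right)} = 2 \frac{0}{C} = 2 \cdot 0 = 0$)
$- 2 u{\left(p{\left(2 \right)} \right)} = \left(-2\right) 0 = 0$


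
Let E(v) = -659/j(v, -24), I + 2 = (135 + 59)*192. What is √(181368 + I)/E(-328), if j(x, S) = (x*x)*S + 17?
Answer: 2581999*√218614/659 ≈ 1.8319e+6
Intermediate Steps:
j(x, S) = 17 + S*x² (j(x, S) = x²*S + 17 = S*x² + 17 = 17 + S*x²)
I = 37246 (I = -2 + (135 + 59)*192 = -2 + 194*192 = -2 + 37248 = 37246)
E(v) = -659/(17 - 24*v²)
√(181368 + I)/E(-328) = √(181368 + 37246)/((659/(-17 + 24*(-328)²))) = √218614/((659/(-17 + 24*107584))) = √218614/((659/(-17 + 2582016))) = √218614/((659/2581999)) = √218614/((659*(1/2581999))) = √218614/(659/2581999) = √218614*(2581999/659) = 2581999*√218614/659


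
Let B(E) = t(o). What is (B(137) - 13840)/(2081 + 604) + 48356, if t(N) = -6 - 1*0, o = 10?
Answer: 129822014/2685 ≈ 48351.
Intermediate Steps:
t(N) = -6 (t(N) = -6 + 0 = -6)
B(E) = -6
(B(137) - 13840)/(2081 + 604) + 48356 = (-6 - 13840)/(2081 + 604) + 48356 = -13846/2685 + 48356 = 129822014/2685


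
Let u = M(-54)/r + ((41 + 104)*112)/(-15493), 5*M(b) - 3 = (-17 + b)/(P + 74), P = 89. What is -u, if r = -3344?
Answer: 105900293/101014360 ≈ 1.0484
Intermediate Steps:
M(b) = 472/815 + b/815 (M(b) = 3/5 + ((-17 + b)/(89 + 74))/5 = 3/5 + ((-17 + b)/163)/5 = 3/5 + ((-17 + b)*(1/163))/5 = 3/5 + (-17/163 + b/163)/5 = 3/5 + (-17/815 + b/815) = 472/815 + b/815)
u = -105900293/101014360 (u = (472/815 + (1/815)*(-54))/(-3344) + ((41 + 104)*112)/(-15493) = (472/815 - 54/815)*(-1/3344) + (145*112)*(-1/15493) = (418/815)*(-1/3344) + 16240*(-1/15493) = -1/6520 - 16240/15493 = -105900293/101014360 ≈ -1.0484)
-u = -1*(-105900293/101014360) = 105900293/101014360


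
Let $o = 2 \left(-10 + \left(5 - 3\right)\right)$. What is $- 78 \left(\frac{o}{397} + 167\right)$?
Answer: $- \frac{5170074}{397} \approx -13023.0$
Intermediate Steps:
$o = -16$ ($o = 2 \left(-10 + 2\right) = 2 \left(-8\right) = -16$)
$- 78 \left(\frac{o}{397} + 167\right) = - 78 \left(- \frac{16}{397} + 167\right) = \left(-78\right) \frac{66283}{397} = - \frac{5170074}{397}$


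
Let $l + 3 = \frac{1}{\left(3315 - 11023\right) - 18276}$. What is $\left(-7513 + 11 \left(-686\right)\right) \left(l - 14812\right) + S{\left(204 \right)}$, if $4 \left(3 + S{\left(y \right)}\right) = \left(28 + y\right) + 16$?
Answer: $\frac{5797008172755}{25984} \approx 2.231 \cdot 10^{8}$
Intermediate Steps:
$S{\left(y \right)} = 8 + \frac{y}{4}$ ($S{\left(y \right)} = -3 + \frac{\left(28 + y\right) + 16}{4} = -3 + \frac{44 + y}{4} = -3 + \left(11 + \frac{y}{4}\right) = 8 + \frac{y}{4}$)
$l = - \frac{77953}{25984}$ ($l = -3 + \frac{1}{\left(3315 - 11023\right) - 18276} = -3 + \frac{1}{-7708 - 18276} = -3 + \frac{1}{-25984} = -3 - \frac{1}{25984} = - \frac{77953}{25984} \approx -3.0$)
$\left(-7513 + 11 \left(-686\right)\right) \left(l - 14812\right) + S{\left(204 \right)} = \left(-7513 + 11 \left(-686\right)\right) \left(- \frac{77953}{25984} - 14812\right) + \left(8 + \frac{1}{4} \cdot 204\right) = \left(-7513 - 7546\right) \left(- \frac{384952961}{25984}\right) + \left(8 + 51\right) = \left(-15059\right) \left(- \frac{384952961}{25984}\right) + 59 = \frac{5797006639699}{25984} + 59 = \frac{5797008172755}{25984}$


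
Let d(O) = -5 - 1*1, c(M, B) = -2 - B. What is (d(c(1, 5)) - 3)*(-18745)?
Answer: 168705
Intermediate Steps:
d(O) = -6 (d(O) = -5 - 1 = -6)
(d(c(1, 5)) - 3)*(-18745) = (-6 - 3)*(-18745) = -9*(-18745) = 168705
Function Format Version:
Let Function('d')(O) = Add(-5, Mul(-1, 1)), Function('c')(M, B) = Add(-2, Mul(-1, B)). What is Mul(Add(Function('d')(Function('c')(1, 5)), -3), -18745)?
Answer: 168705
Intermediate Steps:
Function('d')(O) = -6 (Function('d')(O) = Add(-5, -1) = -6)
Mul(Add(Function('d')(Function('c')(1, 5)), -3), -18745) = Mul(Add(-6, -3), -18745) = Mul(-9, -18745) = 168705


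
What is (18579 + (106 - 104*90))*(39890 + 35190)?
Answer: 700121000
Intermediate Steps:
(18579 + (106 - 104*90))*(39890 + 35190) = (18579 + (106 - 9360))*75080 = (18579 - 9254)*75080 = 9325*75080 = 700121000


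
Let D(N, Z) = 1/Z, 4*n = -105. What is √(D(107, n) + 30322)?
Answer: √334299630/105 ≈ 174.13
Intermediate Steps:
n = -105/4 (n = (¼)*(-105) = -105/4 ≈ -26.250)
√(D(107, n) + 30322) = √(1/(-105/4) + 30322) = √(-4/105 + 30322) = √(3183806/105) = √334299630/105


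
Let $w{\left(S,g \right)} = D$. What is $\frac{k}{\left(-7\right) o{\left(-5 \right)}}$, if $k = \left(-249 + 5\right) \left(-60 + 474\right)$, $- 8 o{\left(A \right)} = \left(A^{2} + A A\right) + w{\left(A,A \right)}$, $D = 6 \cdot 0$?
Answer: $- \frac{404064}{175} \approx -2308.9$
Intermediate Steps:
$D = 0$
$w{\left(S,g \right)} = 0$
$o{\left(A \right)} = - \frac{A^{2}}{4}$ ($o{\left(A \right)} = - \frac{\left(A^{2} + A A\right) + 0}{8} = - \frac{\left(A^{2} + A^{2}\right) + 0}{8} = - \frac{2 A^{2} + 0}{8} = - \frac{2 A^{2}}{8} = - \frac{A^{2}}{4}$)
$k = -101016$ ($k = \left(-244\right) 414 = -101016$)
$\frac{k}{\left(-7\right) o{\left(-5 \right)}} = - \frac{101016}{\left(-7\right) \left(- \frac{\left(-5\right)^{2}}{4}\right)} = - \frac{101016}{\left(-7\right) \left(\left(- \frac{1}{4}\right) 25\right)} = - \frac{101016}{\left(-7\right) \left(- \frac{25}{4}\right)} = - \frac{101016}{\frac{175}{4}} = \left(-101016\right) \frac{4}{175} = - \frac{404064}{175}$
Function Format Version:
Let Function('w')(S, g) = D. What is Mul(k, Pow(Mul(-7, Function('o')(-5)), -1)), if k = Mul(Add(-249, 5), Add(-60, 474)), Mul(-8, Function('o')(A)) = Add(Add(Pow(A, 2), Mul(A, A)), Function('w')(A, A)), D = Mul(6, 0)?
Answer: Rational(-404064, 175) ≈ -2308.9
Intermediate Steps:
D = 0
Function('w')(S, g) = 0
Function('o')(A) = Mul(Rational(-1, 4), Pow(A, 2)) (Function('o')(A) = Mul(Rational(-1, 8), Add(Add(Pow(A, 2), Mul(A, A)), 0)) = Mul(Rational(-1, 8), Add(Add(Pow(A, 2), Pow(A, 2)), 0)) = Mul(Rational(-1, 8), Add(Mul(2, Pow(A, 2)), 0)) = Mul(Rational(-1, 8), Mul(2, Pow(A, 2))) = Mul(Rational(-1, 4), Pow(A, 2)))
k = -101016 (k = Mul(-244, 414) = -101016)
Mul(k, Pow(Mul(-7, Function('o')(-5)), -1)) = Mul(-101016, Pow(Mul(-7, Mul(Rational(-1, 4), Pow(-5, 2))), -1)) = Mul(-101016, Pow(Mul(-7, Mul(Rational(-1, 4), 25)), -1)) = Mul(-101016, Pow(Mul(-7, Rational(-25, 4)), -1)) = Mul(-101016, Pow(Rational(175, 4), -1)) = Mul(-101016, Rational(4, 175)) = Rational(-404064, 175)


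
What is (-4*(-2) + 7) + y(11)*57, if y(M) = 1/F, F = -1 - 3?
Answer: 3/4 ≈ 0.75000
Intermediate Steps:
F = -4
y(M) = -1/4 (y(M) = 1/(-4) = -1/4)
(-4*(-2) + 7) + y(11)*57 = (-4*(-2) + 7) - 1/4*57 = (8 + 7) - 57/4 = 15 - 57/4 = 3/4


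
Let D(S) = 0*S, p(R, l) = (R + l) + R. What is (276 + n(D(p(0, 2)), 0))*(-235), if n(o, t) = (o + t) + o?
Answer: -64860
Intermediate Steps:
p(R, l) = l + 2*R
D(S) = 0
n(o, t) = t + 2*o
(276 + n(D(p(0, 2)), 0))*(-235) = (276 + (0 + 2*0))*(-235) = (276 + (0 + 0))*(-235) = (276 + 0)*(-235) = 276*(-235) = -64860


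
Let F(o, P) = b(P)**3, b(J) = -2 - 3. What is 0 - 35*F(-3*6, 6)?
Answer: 4375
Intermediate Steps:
b(J) = -5
F(o, P) = -125 (F(o, P) = (-5)**3 = -125)
0 - 35*F(-3*6, 6) = 0 - 35*(-125) = 0 + 4375 = 4375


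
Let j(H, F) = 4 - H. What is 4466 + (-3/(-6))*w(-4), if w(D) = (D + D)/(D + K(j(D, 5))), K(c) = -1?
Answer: 22334/5 ≈ 4466.8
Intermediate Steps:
w(D) = 2*D/(-1 + D) (w(D) = (D + D)/(D - 1) = (2*D)/(-1 + D) = 2*D/(-1 + D))
4466 + (-3/(-6))*w(-4) = 4466 + (-3/(-6))*(2*(-4)/(-1 - 4)) = 4466 + (-3*(-⅙))*(2*(-4)/(-5)) = 4466 + (2*(-4)*(-⅕))/2 = 4466 + (½)*(8/5) = 4466 + ⅘ = 22334/5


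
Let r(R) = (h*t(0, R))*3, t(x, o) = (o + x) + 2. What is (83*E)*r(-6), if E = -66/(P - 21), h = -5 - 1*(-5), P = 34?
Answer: 0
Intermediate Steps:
t(x, o) = 2 + o + x
h = 0 (h = -5 + 5 = 0)
E = -66/13 (E = -66/(34 - 21) = -66/13 ≈ -5.0769)
r(R) = 0 (r(R) = (0*(2 + R + 0))*3 = (0*(2 + R))*3 = 0*3 = 0)
(83*E)*r(-6) = (83*(-66/13))*0 = -5478/13*0 = 0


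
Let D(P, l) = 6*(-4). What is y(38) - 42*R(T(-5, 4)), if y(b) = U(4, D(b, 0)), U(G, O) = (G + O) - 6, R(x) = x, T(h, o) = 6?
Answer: -278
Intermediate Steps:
D(P, l) = -24
U(G, O) = -6 + G + O
y(b) = -26 (y(b) = -6 + 4 - 24 = -26)
y(38) - 42*R(T(-5, 4)) = -26 - 42*6 = -26 - 1*252 = -26 - 252 = -278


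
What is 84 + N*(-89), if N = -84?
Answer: 7560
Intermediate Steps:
84 + N*(-89) = 84 - 84*(-89) = 84 + 7476 = 7560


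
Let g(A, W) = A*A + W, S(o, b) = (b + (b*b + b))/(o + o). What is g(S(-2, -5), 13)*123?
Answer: 53259/16 ≈ 3328.7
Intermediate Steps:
S(o, b) = (b² + 2*b)/(2*o) (S(o, b) = (b + (b² + b))/((2*o)) = (b + (b + b²))*(1/(2*o)) = (b² + 2*b)*(1/(2*o)) = (b² + 2*b)/(2*o))
g(A, W) = W + A² (g(A, W) = A² + W = W + A²)
g(S(-2, -5), 13)*123 = (13 + ((½)*(-5)*(2 - 5)/(-2))²)*123 = (13 + ((½)*(-5)*(-½)*(-3))²)*123 = (13 + (-15/4)²)*123 = (13 + 225/16)*123 = (433/16)*123 = 53259/16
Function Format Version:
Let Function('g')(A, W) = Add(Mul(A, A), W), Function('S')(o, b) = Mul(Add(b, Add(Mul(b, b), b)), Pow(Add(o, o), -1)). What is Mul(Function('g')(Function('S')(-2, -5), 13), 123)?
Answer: Rational(53259, 16) ≈ 3328.7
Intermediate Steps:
Function('S')(o, b) = Mul(Rational(1, 2), Pow(o, -1), Add(Pow(b, 2), Mul(2, b))) (Function('S')(o, b) = Mul(Add(b, Add(Pow(b, 2), b)), Pow(Mul(2, o), -1)) = Mul(Add(b, Add(b, Pow(b, 2))), Mul(Rational(1, 2), Pow(o, -1))) = Mul(Add(Pow(b, 2), Mul(2, b)), Mul(Rational(1, 2), Pow(o, -1))) = Mul(Rational(1, 2), Pow(o, -1), Add(Pow(b, 2), Mul(2, b))))
Function('g')(A, W) = Add(W, Pow(A, 2)) (Function('g')(A, W) = Add(Pow(A, 2), W) = Add(W, Pow(A, 2)))
Mul(Function('g')(Function('S')(-2, -5), 13), 123) = Mul(Add(13, Pow(Mul(Rational(1, 2), -5, Pow(-2, -1), Add(2, -5)), 2)), 123) = Mul(Add(13, Pow(Mul(Rational(1, 2), -5, Rational(-1, 2), -3), 2)), 123) = Mul(Add(13, Pow(Rational(-15, 4), 2)), 123) = Mul(Add(13, Rational(225, 16)), 123) = Mul(Rational(433, 16), 123) = Rational(53259, 16)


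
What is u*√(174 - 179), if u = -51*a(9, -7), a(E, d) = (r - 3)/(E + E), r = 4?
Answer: -17*I*√5/6 ≈ -6.3355*I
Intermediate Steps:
a(E, d) = 1/(2*E) (a(E, d) = (4 - 3)/(E + E) = 1/(2*E))
u = -17/6 (u = -51/(2*9) = -51*1/18 = -17/6 ≈ -2.8333)
u*√(174 - 179) = -17*√(174 - 179)/6 = -17*I*√5/6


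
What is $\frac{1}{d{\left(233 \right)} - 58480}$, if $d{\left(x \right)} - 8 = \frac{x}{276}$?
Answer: $- \frac{276}{16138039} \approx -1.7102 \cdot 10^{-5}$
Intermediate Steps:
$d{\left(x \right)} = 8 + \frac{x}{276}$
$\frac{1}{d{\left(233 \right)} - 58480} = \frac{1}{\left(8 + \frac{1}{276} \cdot 233\right) - 58480} = \frac{1}{\left(8 + \frac{233}{276}\right) - 58480} = \frac{1}{\frac{2441}{276} - 58480} = \frac{1}{- \frac{16138039}{276}} = - \frac{276}{16138039}$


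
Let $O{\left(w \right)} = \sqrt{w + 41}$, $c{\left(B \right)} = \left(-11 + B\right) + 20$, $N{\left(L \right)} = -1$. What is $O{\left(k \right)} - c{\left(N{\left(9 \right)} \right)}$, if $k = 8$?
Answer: $-1$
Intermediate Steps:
$c{\left(B \right)} = 9 + B$
$O{\left(w \right)} = \sqrt{41 + w}$
$O{\left(k \right)} - c{\left(N{\left(9 \right)} \right)} = \sqrt{41 + 8} - \left(9 - 1\right) = \sqrt{49} - 8 = 7 - 8 = -1$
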